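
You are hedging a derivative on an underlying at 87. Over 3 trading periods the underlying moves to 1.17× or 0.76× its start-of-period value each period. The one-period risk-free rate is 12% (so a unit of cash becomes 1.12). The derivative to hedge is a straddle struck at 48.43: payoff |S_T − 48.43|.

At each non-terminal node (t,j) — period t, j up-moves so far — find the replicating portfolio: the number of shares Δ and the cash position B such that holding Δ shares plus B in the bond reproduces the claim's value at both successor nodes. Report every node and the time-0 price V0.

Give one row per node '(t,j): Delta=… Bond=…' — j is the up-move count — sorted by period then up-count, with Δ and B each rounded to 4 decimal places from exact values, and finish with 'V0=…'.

(0,0): Delta=0.9932 Bond=-33.8529
(1,0): Delta=0.9177 Bond=-32.9269
(1,1): Delta=1.0000 Bond=-38.6081
(2,0): Delta=0.0061 Bond=8.9355
(2,1): Delta=1.0000 Bond=-43.2411
(2,2): Delta=1.0000 Bond=-43.2411
V0=52.5549

No-arbitrage ⇒ martingale measure with p* = (R−d)/(u−d) = 0.8780.
Terminal values V(3,·): V(3,0)=10.2391, V(3,1)=10.3639, V(3,2)=42.0817, V(3,3)=90.9103
  t=2,j=0: stock 50.2512 → up 58.7939 (V=10.3639), down 38.1909 (V=10.2391). Price 9.2399; hedge Δ=0.0061, bond B=8.9355.
  t=2,j=1: stock 77.3604 → up 90.5117 (V=42.0817), down 58.7939 (V=10.3639). Price 34.1193; hedge Δ=1.0000, bond B=-43.2411.
  t=2,j=2: stock 119.0943 → up 139.3403 (V=90.9103), down 90.5117 (V=42.0817). Price 75.8532; hedge Δ=1.0000, bond B=-43.2411.
  t=1,j=0: stock 66.1200 → up 77.3604 (V=34.1193), down 50.2512 (V=9.2399). Price 27.7547; hedge Δ=0.9177, bond B=-32.9269.
  t=1,j=1: stock 101.7900 → up 119.0943 (V=75.8532), down 77.3604 (V=34.1193). Price 63.1819; hedge Δ=1.0000, bond B=-38.6081.
  t=0,j=0: stock 87.0000 → up 101.7900 (V=63.1819), down 66.1200 (V=27.7547). Price 52.5549; hedge Δ=0.9932, bond B=-33.8529.
Root portfolio cost Δ·87+B reproduces V0=52.5549.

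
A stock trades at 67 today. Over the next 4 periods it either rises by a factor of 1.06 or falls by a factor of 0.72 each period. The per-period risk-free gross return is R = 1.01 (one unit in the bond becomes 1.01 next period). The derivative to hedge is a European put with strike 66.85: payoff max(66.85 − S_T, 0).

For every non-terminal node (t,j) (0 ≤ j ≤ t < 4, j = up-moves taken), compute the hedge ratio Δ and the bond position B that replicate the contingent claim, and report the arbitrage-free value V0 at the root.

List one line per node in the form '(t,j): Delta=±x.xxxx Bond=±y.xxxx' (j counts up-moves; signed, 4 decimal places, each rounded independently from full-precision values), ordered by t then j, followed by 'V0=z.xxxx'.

No-arbitrage ⇒ martingale measure with p* = (R−d)/(u−d) = 0.8529.
Payoff layer (t=4): V(4,0)=48.8445, V(4,1)=40.3419, V(4,2)=27.8242, V(4,3)=9.3954, V(4,4)=0.0000
  t=3,j=0: stock 25.0076 → up 26.5081 (V=40.3419), down 18.0055 (V=48.8445). Price 41.1805; hedge Δ=-1.0000, bond B=66.1881.
  t=3,j=1: stock 36.8168 → up 39.0258 (V=27.8242), down 26.5081 (V=40.3419). Price 29.3714; hedge Δ=-1.0000, bond B=66.1881.
  t=3,j=2: stock 54.2025 → up 57.4546 (V=9.3954), down 39.0258 (V=27.8242). Price 11.9857; hedge Δ=-1.0000, bond B=66.1881.
  t=3,j=3: stock 79.7981 → up 84.5860 (V=0.0000), down 57.4546 (V=9.3954). Price 1.3680; hedge Δ=-0.3463, bond B=29.0015.
  t=2,j=0: stock 34.7328 → up 36.8168 (V=29.3714), down 25.0076 (V=41.1805). Price 30.8000; hedge Δ=-1.0000, bond B=65.5328.
  t=2,j=1: stock 51.1344 → up 54.2025 (V=11.9857), down 36.8168 (V=29.3714). Price 14.3984; hedge Δ=-1.0000, bond B=65.5328.
  t=2,j=2: stock 75.2812 → up 79.7981 (V=1.3680), down 54.2025 (V=11.9857). Price 2.9004; hedge Δ=-0.4148, bond B=34.1288.
  t=1,j=0: stock 48.2400 → up 51.1344 (V=14.3984), down 34.7328 (V=30.8000). Price 16.6440; hedge Δ=-1.0000, bond B=64.8840.
  t=1,j=1: stock 71.0200 → up 75.2812 (V=2.9004), down 51.1344 (V=14.3984). Price 4.5458; hedge Δ=-0.4762, bond B=38.3634.
  t=0,j=0: stock 67.0000 → up 71.0200 (V=4.5458), down 48.2400 (V=16.6440). Price 6.2623; hedge Δ=-0.5311, bond B=41.8450.
Each (Δ,B) replicates both successor values, so the strategy is self-financing and V0 is arbitrage-free.

(0,0): Delta=-0.5311 Bond=41.8450
(1,0): Delta=-1.0000 Bond=64.8840
(1,1): Delta=-0.4762 Bond=38.3634
(2,0): Delta=-1.0000 Bond=65.5328
(2,1): Delta=-1.0000 Bond=65.5328
(2,2): Delta=-0.4148 Bond=34.1288
(3,0): Delta=-1.0000 Bond=66.1881
(3,1): Delta=-1.0000 Bond=66.1881
(3,2): Delta=-1.0000 Bond=66.1881
(3,3): Delta=-0.3463 Bond=29.0015
V0=6.2623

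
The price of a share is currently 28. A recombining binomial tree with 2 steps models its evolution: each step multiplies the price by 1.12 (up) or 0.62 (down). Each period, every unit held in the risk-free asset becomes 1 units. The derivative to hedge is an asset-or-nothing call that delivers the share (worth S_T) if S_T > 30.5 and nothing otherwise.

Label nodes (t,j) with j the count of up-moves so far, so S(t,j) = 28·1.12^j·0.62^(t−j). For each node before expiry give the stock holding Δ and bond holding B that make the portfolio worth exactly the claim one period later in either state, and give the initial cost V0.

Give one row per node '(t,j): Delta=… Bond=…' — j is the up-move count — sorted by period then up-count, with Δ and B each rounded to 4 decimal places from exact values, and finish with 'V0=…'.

The replicating-portfolio and risk-neutral prices coincide; use p* = (1−0.62)/(1.12−0.62) = 0.7600 for the latter.
Terminal payoffs: V(2,0)=0.0000, V(2,1)=0.0000, V(2,2)=35.1232
  t=1,j=0: stock 17.3600 → up 19.4432 (V=0.0000), down 10.7632 (V=0.0000). Price 0.0000; hedge Δ=0.0000, bond B=0.0000.
  t=1,j=1: stock 31.3600 → up 35.1232 (V=35.1232), down 19.4432 (V=0.0000). Price 26.6936; hedge Δ=2.2400, bond B=-43.5528.
  t=0,j=0: stock 28.0000 → up 31.3600 (V=26.6936), down 17.3600 (V=0.0000). Price 20.2872; hedge Δ=1.9067, bond B=-33.1001.
Root portfolio cost Δ·28+B reproduces V0=20.2872.

(0,0): Delta=1.9067 Bond=-33.1001
(1,0): Delta=0.0000 Bond=0.0000
(1,1): Delta=2.2400 Bond=-43.5528
V0=20.2872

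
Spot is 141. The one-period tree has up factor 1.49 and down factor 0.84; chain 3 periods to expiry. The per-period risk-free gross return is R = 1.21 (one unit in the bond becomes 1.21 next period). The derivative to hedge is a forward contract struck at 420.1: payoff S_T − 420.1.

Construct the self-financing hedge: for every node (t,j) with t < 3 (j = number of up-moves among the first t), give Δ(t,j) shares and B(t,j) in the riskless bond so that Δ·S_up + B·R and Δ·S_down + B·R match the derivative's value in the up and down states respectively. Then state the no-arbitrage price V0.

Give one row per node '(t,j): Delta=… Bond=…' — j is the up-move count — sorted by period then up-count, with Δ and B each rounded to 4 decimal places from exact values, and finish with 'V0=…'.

(0,0): Delta=1.0000 Bond=-237.1355
(1,0): Delta=1.0000 Bond=-286.9340
(1,1): Delta=1.0000 Bond=-286.9340
(2,0): Delta=1.0000 Bond=-347.1901
(2,1): Delta=1.0000 Bond=-347.1901
(2,2): Delta=1.0000 Bond=-347.1901
V0=-96.1355

Under the risk-neutral measure, an up-move has probability p* = (R−d)/(u−d) = 0.5692 and values discount at R = 1.21.
Payoff layer (t=3): V(3,0)=-336.5287, V(3,1)=-271.8605, V(3,2)=-157.1514, V(3,3)=46.3208
Node (2,0) S=99.4896: V=(p*·-271.8605+(1−p*)·-336.5287)/1.21=-247.7005; Δ=(-271.8605−-336.5287)/(148.2395−83.5713)=1.0000; B=V−Δ·S=-347.1901
Node (2,1) S=176.4756: V=(p*·-157.1514+(1−p*)·-271.8605)/1.21=-170.7145; Δ=(-157.1514−-271.8605)/(262.9486−148.2395)=1.0000; B=V−Δ·S=-347.1901
Node (2,2) S=313.0341: V=(p*·46.3208+(1−p*)·-157.1514)/1.21=-34.1560; Δ=(46.3208−-157.1514)/(466.4208−262.9486)=1.0000; B=V−Δ·S=-347.1901
Node (1,0) S=118.4400: V=(p*·-170.7145+(1−p*)·-247.7005)/1.21=-168.4940; Δ=(-170.7145−-247.7005)/(176.4756−99.4896)=1.0000; B=V−Δ·S=-286.9340
Node (1,1) S=210.0900: V=(p*·-34.1560+(1−p*)·-170.7145)/1.21=-76.8440; Δ=(-34.1560−-170.7145)/(313.0341−176.4756)=1.0000; B=V−Δ·S=-286.9340
Node (0,0) S=141.0000: V=(p*·-76.8440+(1−p*)·-168.4940)/1.21=-96.1355; Δ=(-76.8440−-168.4940)/(210.0900−118.4400)=1.0000; B=V−Δ·S=-237.1355
Root portfolio cost Δ·141+B reproduces V0=-96.1355.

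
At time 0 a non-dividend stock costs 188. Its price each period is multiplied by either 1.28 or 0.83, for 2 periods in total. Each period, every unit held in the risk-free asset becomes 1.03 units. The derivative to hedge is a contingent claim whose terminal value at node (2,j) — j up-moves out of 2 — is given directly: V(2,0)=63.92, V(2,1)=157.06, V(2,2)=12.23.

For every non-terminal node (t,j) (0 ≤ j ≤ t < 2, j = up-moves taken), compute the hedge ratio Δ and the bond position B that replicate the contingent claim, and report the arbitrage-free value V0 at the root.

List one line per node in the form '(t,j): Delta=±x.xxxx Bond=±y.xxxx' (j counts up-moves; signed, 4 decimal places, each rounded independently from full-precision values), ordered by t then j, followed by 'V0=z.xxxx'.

(0,0): Delta=-0.1449 Bond=121.2184
(1,0): Delta=1.3264 Bond=-104.7297
(1,1): Delta=-1.3375 Bond=411.8358
V0=93.9812

Since d<R<u, set p* = (R−d)/(u−d) = 0.4444; price each node as the discounted p*-expectation of its children.
At expiry t=2: V(2,0)=63.9200, V(2,1)=157.0600, V(2,2)=12.2300
Node (1,0) S=156.0400: V=(p*·157.0600+(1−p*)·63.9200)/1.03=102.2481; Δ=(157.0600−63.9200)/(199.7312−129.5132)=1.3264; B=V−Δ·S=-104.7297
Node (1,1) S=240.6400: V=(p*·12.2300+(1−p*)·157.0600)/1.03=89.9914; Δ=(12.2300−157.0600)/(308.0192−199.7312)=-1.3375; B=V−Δ·S=411.8358
Node (0,0) S=188.0000: V=(p*·89.9914+(1−p*)·102.2481)/1.03=93.9812; Δ=(89.9914−102.2481)/(240.6400−156.0400)=-0.1449; B=V−Δ·S=121.2184
Self-financing check: at every node Δ·S+B equals the discounted successor values.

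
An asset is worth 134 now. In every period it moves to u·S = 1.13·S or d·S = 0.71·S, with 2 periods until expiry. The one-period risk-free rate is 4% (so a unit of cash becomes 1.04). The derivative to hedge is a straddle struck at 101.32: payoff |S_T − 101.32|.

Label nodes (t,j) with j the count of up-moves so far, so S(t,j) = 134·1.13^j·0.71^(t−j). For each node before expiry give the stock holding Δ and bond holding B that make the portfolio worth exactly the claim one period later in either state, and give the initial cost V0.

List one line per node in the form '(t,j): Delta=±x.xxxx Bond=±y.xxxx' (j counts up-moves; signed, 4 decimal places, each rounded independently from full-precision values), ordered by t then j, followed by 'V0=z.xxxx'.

Risk-neutral probability p* = (R−d)/(u−d) = (1.04−0.71)/(1.13−0.71) = 0.7857.
Terminal values V(2,·): V(2,0)=33.7706, V(2,1)=6.1882, V(2,2)=69.7846
Node (1,0) S=95.1400: V=(p*·6.1882+(1−p*)·33.7706)/1.04=11.6334; Δ=(6.1882−33.7706)/(107.5082−67.5494)=-0.6903; B=V−Δ·S=77.3058
Node (1,1) S=151.4200: V=(p*·69.7846+(1−p*)·6.1882)/1.04=53.9969; Δ=(69.7846−6.1882)/(171.1046−107.5082)=1.0000; B=V−Δ·S=-97.4231
Node (0,0) S=134.0000: V=(p*·53.9969+(1−p*)·11.6334)/1.04=43.1914; Δ=(53.9969−11.6334)/(151.4200−95.1400)=0.7527; B=V−Δ·S=-57.6742
Check: Δ(0,0)·S0 + B(0,0) = 43.1914 = V0.

(0,0): Delta=0.7527 Bond=-57.6742
(1,0): Delta=-0.6903 Bond=77.3058
(1,1): Delta=1.0000 Bond=-97.4231
V0=43.1914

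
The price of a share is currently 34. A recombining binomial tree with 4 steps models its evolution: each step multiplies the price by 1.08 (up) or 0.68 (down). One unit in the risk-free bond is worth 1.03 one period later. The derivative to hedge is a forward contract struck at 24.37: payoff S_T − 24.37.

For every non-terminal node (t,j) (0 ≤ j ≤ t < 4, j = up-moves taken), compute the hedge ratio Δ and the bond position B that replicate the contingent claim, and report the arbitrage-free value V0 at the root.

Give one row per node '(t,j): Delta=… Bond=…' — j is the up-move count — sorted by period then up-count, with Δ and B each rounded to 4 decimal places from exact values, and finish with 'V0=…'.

(0,0): Delta=1.0000 Bond=-21.6524
(1,0): Delta=1.0000 Bond=-22.3020
(1,1): Delta=1.0000 Bond=-22.3020
(2,0): Delta=1.0000 Bond=-22.9711
(2,1): Delta=1.0000 Bond=-22.9711
(2,2): Delta=1.0000 Bond=-22.9711
(3,0): Delta=1.0000 Bond=-23.6602
(3,1): Delta=1.0000 Bond=-23.6602
(3,2): Delta=1.0000 Bond=-23.6602
(3,3): Delta=1.0000 Bond=-23.6602
V0=12.3476

The replicating-portfolio and risk-neutral prices coincide; use p* = (1.03−0.68)/(1.08−0.68) = 0.8750 for the latter.
Terminal payoffs: V(4,0)=-17.1003, V(4,1)=-12.8241, V(4,2)=-6.0323, V(4,3)=4.7545, V(4,4)=21.8866
Node (3,0) S=10.6907: V=(p*·-12.8241+(1−p*)·-17.1003)/1.03=-12.9695; Δ=(-12.8241−-17.1003)/(11.5459−7.2697)=1.0000; B=V−Δ·S=-23.6602
Node (3,1) S=16.9793: V=(p*·-6.0323+(1−p*)·-12.8241)/1.03=-6.6809; Δ=(-6.0323−-12.8241)/(18.3377−11.5459)=1.0000; B=V−Δ·S=-23.6602
Node (3,2) S=26.9672: V=(p*·4.7545+(1−p*)·-6.0323)/1.03=3.3070; Δ=(4.7545−-6.0323)/(29.1245−18.3377)=1.0000; B=V−Δ·S=-23.6602
Node (3,3) S=42.8302: V=(p*·21.8866+(1−p*)·4.7545)/1.03=19.1700; Δ=(21.8866−4.7545)/(46.2566−29.1245)=1.0000; B=V−Δ·S=-23.6602
Node (2,0) S=15.7216: V=(p*·-6.6809+(1−p*)·-12.9695)/1.03=-7.2495; Δ=(-6.6809−-12.9695)/(16.9793−10.6907)=1.0000; B=V−Δ·S=-22.9711
Node (2,1) S=24.9696: V=(p*·3.3070+(1−p*)·-6.6809)/1.03=1.9985; Δ=(3.3070−-6.6809)/(26.9672−16.9793)=1.0000; B=V−Δ·S=-22.9711
Node (2,2) S=39.6576: V=(p*·19.1700+(1−p*)·3.3070)/1.03=16.6865; Δ=(19.1700−3.3070)/(42.8302−26.9672)=1.0000; B=V−Δ·S=-22.9711
Node (1,0) S=23.1200: V=(p*·1.9985+(1−p*)·-7.2495)/1.03=0.8180; Δ=(1.9985−-7.2495)/(24.9696−15.7216)=1.0000; B=V−Δ·S=-22.3020
Node (1,1) S=36.7200: V=(p*·16.6865+(1−p*)·1.9985)/1.03=14.4180; Δ=(16.6865−1.9985)/(39.6576−24.9696)=1.0000; B=V−Δ·S=-22.3020
Node (0,0) S=34.0000: V=(p*·14.4180+(1−p*)·0.8180)/1.03=12.3476; Δ=(14.4180−0.8180)/(36.7200−23.1200)=1.0000; B=V−Δ·S=-21.6524
Each (Δ,B) replicates both successor values, so the strategy is self-financing and V0 is arbitrage-free.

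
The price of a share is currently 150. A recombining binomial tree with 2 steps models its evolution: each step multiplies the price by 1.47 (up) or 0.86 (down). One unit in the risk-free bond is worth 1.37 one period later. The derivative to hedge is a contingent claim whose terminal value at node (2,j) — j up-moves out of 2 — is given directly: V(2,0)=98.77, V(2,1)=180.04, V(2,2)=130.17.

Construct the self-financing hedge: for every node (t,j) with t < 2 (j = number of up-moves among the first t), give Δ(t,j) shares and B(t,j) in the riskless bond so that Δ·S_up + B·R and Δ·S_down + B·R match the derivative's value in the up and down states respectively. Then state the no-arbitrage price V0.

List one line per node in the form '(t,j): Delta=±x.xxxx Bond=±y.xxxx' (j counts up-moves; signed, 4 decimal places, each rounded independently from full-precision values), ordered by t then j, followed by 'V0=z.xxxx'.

(0,0): Delta=-0.2263 Bond=110.1371
(1,0): Delta=1.0328 Bond=-11.5382
(1,1): Delta=-0.3708 Bond=182.7361
V0=76.1876

Since d<R<u, set p* = (R−d)/(u−d) = 0.8361; price each node as the discounted p*-expectation of its children.
At expiry t=2: V(2,0)=98.7700, V(2,1)=180.0400, V(2,2)=130.1700
(1,0): S=129.0000. Δ = (V_up−V_dn)/(S_up−S_dn) = (180.0400−98.7700)/(189.6300−110.9400) = 1.0328. V = [p*·180.0400 + (1−p*)·98.7700]/1.37 = 121.6913. B = V − Δ·S = -11.5382.
(1,1): S=220.5000. Δ = (V_up−V_dn)/(S_up−S_dn) = (130.1700−180.0400)/(324.1350−189.6300) = -0.3708. V = [p*·130.1700 + (1−p*)·180.0400]/1.37 = 100.9821. B = V − Δ·S = 182.7361.
(0,0): S=150.0000. Δ = (V_up−V_dn)/(S_up−S_dn) = (100.9821−121.6913)/(220.5000−129.0000) = -0.2263. V = [p*·100.9821 + (1−p*)·121.6913]/1.37 = 76.1876. B = V − Δ·S = 110.1371.
Each (Δ,B) replicates both successor values, so the strategy is self-financing and V0 is arbitrage-free.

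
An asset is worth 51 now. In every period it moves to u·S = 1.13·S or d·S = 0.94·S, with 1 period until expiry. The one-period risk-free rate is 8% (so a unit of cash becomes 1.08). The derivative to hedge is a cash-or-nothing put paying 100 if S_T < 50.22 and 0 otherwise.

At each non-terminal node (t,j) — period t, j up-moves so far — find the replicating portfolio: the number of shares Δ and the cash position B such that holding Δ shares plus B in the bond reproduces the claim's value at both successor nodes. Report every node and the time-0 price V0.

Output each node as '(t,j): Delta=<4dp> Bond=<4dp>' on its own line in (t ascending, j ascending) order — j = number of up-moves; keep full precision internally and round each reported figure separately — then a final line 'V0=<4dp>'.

(0,0): Delta=-10.3199 Bond=550.6823
V0=24.3665

No-arbitrage ⇒ martingale measure with p* = (R−d)/(u−d) = 0.7368.
At expiry t=1: V(1,0)=100.0000, V(1,1)=0.0000
Node (0,0) S=51.0000: V=(p*·0.0000+(1−p*)·100.0000)/1.08=24.3665; Δ=(0.0000−100.0000)/(57.6300−47.9400)=-10.3199; B=V−Δ·S=550.6823
Each (Δ,B) replicates both successor values, so the strategy is self-financing and V0 is arbitrage-free.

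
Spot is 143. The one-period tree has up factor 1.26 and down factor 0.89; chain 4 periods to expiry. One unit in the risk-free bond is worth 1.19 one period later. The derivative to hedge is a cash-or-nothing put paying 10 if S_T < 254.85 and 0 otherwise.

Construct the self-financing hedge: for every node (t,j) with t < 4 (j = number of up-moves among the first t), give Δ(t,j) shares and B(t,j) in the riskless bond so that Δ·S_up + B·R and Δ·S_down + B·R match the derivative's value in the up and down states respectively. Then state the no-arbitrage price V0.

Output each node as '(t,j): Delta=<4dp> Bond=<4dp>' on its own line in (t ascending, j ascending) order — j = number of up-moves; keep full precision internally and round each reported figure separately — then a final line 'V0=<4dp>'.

Under the risk-neutral measure, an up-move has probability p* = (R−d)/(u−d) = 0.8108 and values discount at R = 1.19.
Payoff layer (t=4): V(4,0)=10.0000, V(4,1)=10.0000, V(4,2)=10.0000, V(4,3)=10.0000, V(4,4)=0.0000
(3,0): S=100.8106. Δ = (V_up−V_dn)/(S_up−S_dn) = (10.0000−10.0000)/(127.0213−89.7214) = 0.0000. V = [p*·10.0000 + (1−p*)·10.0000]/1.19 = 8.4034. B = V − Δ·S = 8.4034.
(3,1): S=142.7206. Δ = (V_up−V_dn)/(S_up−S_dn) = (10.0000−10.0000)/(179.8279−127.0213) = 0.0000. V = [p*·10.0000 + (1−p*)·10.0000]/1.19 = 8.4034. B = V − Δ·S = 8.4034.
(3,2): S=202.0539. Δ = (V_up−V_dn)/(S_up−S_dn) = (10.0000−10.0000)/(254.5879−179.8279) = 0.0000. V = [p*·10.0000 + (1−p*)·10.0000]/1.19 = 8.4034. B = V − Δ·S = 8.4034.
(3,3): S=286.0538. Δ = (V_up−V_dn)/(S_up−S_dn) = (0.0000−10.0000)/(360.4277−254.5879) = -0.0945. V = [p*·0.0000 + (1−p*)·10.0000]/1.19 = 1.5898. B = V − Δ·S = 28.6169.
(2,0): S=113.2703. Δ = (V_up−V_dn)/(S_up−S_dn) = (8.4034−8.4034)/(142.7206−100.8106) = 0.0000. V = [p*·8.4034 + (1−p*)·8.4034]/1.19 = 7.0616. B = V − Δ·S = 7.0616.
(2,1): S=160.3602. Δ = (V_up−V_dn)/(S_up−S_dn) = (8.4034−8.4034)/(202.0539−142.7206) = 0.0000. V = [p*·8.4034 + (1−p*)·8.4034]/1.19 = 7.0616. B = V − Δ·S = 7.0616.
(2,2): S=227.0268. Δ = (V_up−V_dn)/(S_up−S_dn) = (1.5898−8.4034)/(286.0538−202.0539) = -0.0811. V = [p*·1.5898 + (1−p*)·8.4034]/1.19 = 2.4192. B = V − Δ·S = 20.8342.
(1,0): S=127.2700. Δ = (V_up−V_dn)/(S_up−S_dn) = (7.0616−7.0616)/(160.3602−113.2703) = 0.0000. V = [p*·7.0616 + (1−p*)·7.0616]/1.19 = 5.9342. B = V − Δ·S = 5.9342.
(1,1): S=180.1800. Δ = (V_up−V_dn)/(S_up−S_dn) = (2.4192−7.0616)/(227.0268−160.3602) = -0.0696. V = [p*·2.4192 + (1−p*)·7.0616]/1.19 = 2.7710. B = V − Δ·S = 15.3181.
(0,0): S=143.0000. Δ = (V_up−V_dn)/(S_up−S_dn) = (2.7710−5.9342)/(180.1800−127.2700) = -0.0598. V = [p*·2.7710 + (1−p*)·5.9342]/1.19 = 2.8315. B = V − Δ·S = 11.3805.
Each (Δ,B) replicates both successor values, so the strategy is self-financing and V0 is arbitrage-free.

(0,0): Delta=-0.0598 Bond=11.3805
(1,0): Delta=0.0000 Bond=5.9342
(1,1): Delta=-0.0696 Bond=15.3181
(2,0): Delta=0.0000 Bond=7.0616
(2,1): Delta=0.0000 Bond=7.0616
(2,2): Delta=-0.0811 Bond=20.8342
(3,0): Delta=0.0000 Bond=8.4034
(3,1): Delta=0.0000 Bond=8.4034
(3,2): Delta=0.0000 Bond=8.4034
(3,3): Delta=-0.0945 Bond=28.6169
V0=2.8315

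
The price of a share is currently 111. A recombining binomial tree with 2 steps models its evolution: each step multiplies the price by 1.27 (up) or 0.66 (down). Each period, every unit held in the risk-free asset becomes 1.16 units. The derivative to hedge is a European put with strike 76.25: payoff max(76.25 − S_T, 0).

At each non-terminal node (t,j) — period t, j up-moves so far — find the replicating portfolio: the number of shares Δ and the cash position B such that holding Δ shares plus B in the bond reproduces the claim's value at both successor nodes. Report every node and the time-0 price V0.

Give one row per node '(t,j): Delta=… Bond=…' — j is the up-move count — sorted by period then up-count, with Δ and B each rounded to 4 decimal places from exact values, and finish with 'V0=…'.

The replicating-portfolio and risk-neutral prices coincide; use p* = (1.16−0.66)/(1.27−0.66) = 0.8197 for the latter.
Payoff layer (t=2): V(2,0)=27.8984, V(2,1)=0.0000, V(2,2)=0.0000
  t=1,j=0: stock 73.2600 → up 93.0402 (V=0.0000), down 48.3516 (V=27.8984). Price 4.3369; hedge Δ=-0.6243, bond B=50.0720.
  t=1,j=1: stock 140.9700 → up 179.0319 (V=0.0000), down 93.0402 (V=0.0000). Price 0.0000; hedge Δ=0.0000, bond B=0.0000.
  t=0,j=0: stock 111.0000 → up 140.9700 (V=0.0000), down 73.2600 (V=4.3369). Price 0.6742; hedge Δ=-0.0641, bond B=7.7840.
The time-0 hedge costs 0.6742, which is the no-arbitrage price.

(0,0): Delta=-0.0641 Bond=7.7840
(1,0): Delta=-0.6243 Bond=50.0720
(1,1): Delta=0.0000 Bond=0.0000
V0=0.6742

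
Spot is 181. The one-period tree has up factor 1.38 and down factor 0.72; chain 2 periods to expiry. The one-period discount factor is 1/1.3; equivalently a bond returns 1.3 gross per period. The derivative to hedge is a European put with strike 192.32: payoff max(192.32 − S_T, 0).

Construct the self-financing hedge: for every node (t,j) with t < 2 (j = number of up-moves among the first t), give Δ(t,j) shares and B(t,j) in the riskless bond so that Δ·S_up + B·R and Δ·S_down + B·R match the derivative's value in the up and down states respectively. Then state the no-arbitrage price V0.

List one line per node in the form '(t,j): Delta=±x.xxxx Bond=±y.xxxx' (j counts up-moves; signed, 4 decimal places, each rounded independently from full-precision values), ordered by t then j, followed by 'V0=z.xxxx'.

Risk-neutral probability p* = (R−d)/(u−d) = (1.3−0.72)/(1.38−0.72) = 0.8788.
Payoff layer (t=2): V(2,0)=98.4896, V(2,1)=12.4784, V(2,2)=0.0000
  t=1,j=0: stock 130.3200 → up 179.8416 (V=12.4784), down 93.8304 (V=98.4896). Price 17.6185; hedge Δ=-1.0000, bond B=147.9385.
  t=1,j=1: stock 249.7800 → up 344.6964 (V=0.0000), down 179.8416 (V=12.4784). Price 1.1635; hedge Δ=-0.0757, bond B=20.0702.
  t=0,j=0: stock 181.0000 → up 249.7800 (V=1.1635), down 130.3200 (V=17.6185). Price 2.4293; hedge Δ=-0.1377, bond B=27.3610.
Each (Δ,B) replicates both successor values, so the strategy is self-financing and V0 is arbitrage-free.

(0,0): Delta=-0.1377 Bond=27.3610
(1,0): Delta=-1.0000 Bond=147.9385
(1,1): Delta=-0.0757 Bond=20.0702
V0=2.4293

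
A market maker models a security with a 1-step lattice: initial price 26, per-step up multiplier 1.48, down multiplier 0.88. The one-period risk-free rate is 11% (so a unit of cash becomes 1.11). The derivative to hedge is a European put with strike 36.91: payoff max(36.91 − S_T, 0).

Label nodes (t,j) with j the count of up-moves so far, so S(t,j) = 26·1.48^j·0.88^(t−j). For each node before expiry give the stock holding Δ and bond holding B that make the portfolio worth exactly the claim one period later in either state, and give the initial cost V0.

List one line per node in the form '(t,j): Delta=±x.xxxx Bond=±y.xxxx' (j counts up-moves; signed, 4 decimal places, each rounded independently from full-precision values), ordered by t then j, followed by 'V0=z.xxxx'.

(0,0): Delta=-0.8994 Bond=31.1778
V0=7.7944

Under the risk-neutral measure, an up-move has probability p* = (R−d)/(u−d) = 0.3833 and values discount at R = 1.11.
Payoff layer (t=1): V(1,0)=14.0300, V(1,1)=0.0000
(0,0): S=26.0000. Δ = (V_up−V_dn)/(S_up−S_dn) = (0.0000−14.0300)/(38.4800−22.8800) = -0.8994. V = [p*·0.0000 + (1−p*)·14.0300]/1.11 = 7.7944. B = V − Δ·S = 31.1778.
Check: Δ(0,0)·S0 + B(0,0) = 7.7944 = V0.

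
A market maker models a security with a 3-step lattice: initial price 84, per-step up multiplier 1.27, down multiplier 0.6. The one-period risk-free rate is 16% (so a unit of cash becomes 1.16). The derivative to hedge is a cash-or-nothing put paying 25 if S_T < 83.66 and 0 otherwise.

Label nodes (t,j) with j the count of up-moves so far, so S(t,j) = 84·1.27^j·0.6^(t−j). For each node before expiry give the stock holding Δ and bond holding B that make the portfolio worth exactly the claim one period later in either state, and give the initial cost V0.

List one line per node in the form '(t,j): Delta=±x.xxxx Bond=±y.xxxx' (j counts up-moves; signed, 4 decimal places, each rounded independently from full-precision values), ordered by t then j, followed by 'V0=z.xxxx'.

(0,0): Delta=-0.2306 Bond=26.0365
(1,0): Delta=0.0000 Bond=18.5791
(1,1): Delta=-0.2520 Bond=32.4854
(2,0): Delta=0.0000 Bond=21.5517
(2,1): Delta=0.0000 Bond=21.5517
(2,2): Delta=-0.2754 Bond=40.8518
V0=6.6644

Since d<R<u, set p* = (R−d)/(u−d) = 0.8358; price each node as the discounted p*-expectation of its children.
Payoff layer (t=3): V(3,0)=25.0000, V(3,1)=25.0000, V(3,2)=25.0000, V(3,3)=0.0000
(2,0): S=30.2400. Δ = (V_up−V_dn)/(S_up−S_dn) = (25.0000−25.0000)/(38.4048−18.1440) = 0.0000. V = [p*·25.0000 + (1−p*)·25.0000]/1.16 = 21.5517. B = V − Δ·S = 21.5517.
(2,1): S=64.0080. Δ = (V_up−V_dn)/(S_up−S_dn) = (25.0000−25.0000)/(81.2902−38.4048) = 0.0000. V = [p*·25.0000 + (1−p*)·25.0000]/1.16 = 21.5517. B = V − Δ·S = 21.5517.
(2,2): S=135.4836. Δ = (V_up−V_dn)/(S_up−S_dn) = (0.0000−25.0000)/(172.0642−81.2902) = -0.2754. V = [p*·0.0000 + (1−p*)·25.0000]/1.16 = 3.5383. B = V − Δ·S = 40.8518.
(1,0): S=50.4000. Δ = (V_up−V_dn)/(S_up−S_dn) = (21.5517−21.5517)/(64.0080−30.2400) = 0.0000. V = [p*·21.5517 + (1−p*)·21.5517]/1.16 = 18.5791. B = V − Δ·S = 18.5791.
(1,1): S=106.6800. Δ = (V_up−V_dn)/(S_up−S_dn) = (3.5383−21.5517)/(135.4836−64.0080) = -0.2520. V = [p*·3.5383 + (1−p*)·21.5517]/1.16 = 5.5998. B = V − Δ·S = 32.4854.
(0,0): S=84.0000. Δ = (V_up−V_dn)/(S_up−S_dn) = (5.5998−18.5791)/(106.6800−50.4000) = -0.2306. V = [p*·5.5998 + (1−p*)·18.5791]/1.16 = 6.6644. B = V − Δ·S = 26.0365.
Check: Δ(0,0)·S0 + B(0,0) = 6.6644 = V0.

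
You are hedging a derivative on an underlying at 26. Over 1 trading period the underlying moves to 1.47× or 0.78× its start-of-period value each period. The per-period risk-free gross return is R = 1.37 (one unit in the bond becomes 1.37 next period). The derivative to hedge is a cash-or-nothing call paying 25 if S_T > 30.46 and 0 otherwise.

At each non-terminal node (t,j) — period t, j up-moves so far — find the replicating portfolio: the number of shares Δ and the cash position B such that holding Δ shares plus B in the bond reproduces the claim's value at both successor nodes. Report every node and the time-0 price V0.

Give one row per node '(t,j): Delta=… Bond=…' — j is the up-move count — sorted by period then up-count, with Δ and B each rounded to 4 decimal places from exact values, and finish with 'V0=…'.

Since d<R<u, set p* = (R−d)/(u−d) = 0.8551; price each node as the discounted p*-expectation of its children.
Terminal payoffs: V(1,0)=0.0000, V(1,1)=25.0000
(0,0): S=26.0000. Δ = (V_up−V_dn)/(S_up−S_dn) = (25.0000−0.0000)/(38.2200−20.2800) = 1.3935. V = [p*·25.0000 + (1−p*)·0.0000]/1.37 = 15.6035. B = V − Δ·S = -20.6284.
Root portfolio cost Δ·26+B reproduces V0=15.6035.

(0,0): Delta=1.3935 Bond=-20.6284
V0=15.6035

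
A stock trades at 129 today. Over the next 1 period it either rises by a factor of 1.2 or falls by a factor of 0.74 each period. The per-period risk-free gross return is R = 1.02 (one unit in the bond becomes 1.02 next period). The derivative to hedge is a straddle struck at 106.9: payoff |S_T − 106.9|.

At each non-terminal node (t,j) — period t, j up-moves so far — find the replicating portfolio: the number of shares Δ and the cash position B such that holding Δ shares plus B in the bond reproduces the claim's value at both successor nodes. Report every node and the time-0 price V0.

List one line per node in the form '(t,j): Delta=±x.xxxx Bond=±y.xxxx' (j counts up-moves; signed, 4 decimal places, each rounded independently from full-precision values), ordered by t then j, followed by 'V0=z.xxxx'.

(0,0): Delta=0.6144 Bond=-46.2873
V0=32.9736

Since d<R<u, set p* = (R−d)/(u−d) = 0.6087; price each node as the discounted p*-expectation of its children.
Terminal payoffs: V(1,0)=11.4400, V(1,1)=47.9000
(0,0): S=129.0000. Δ = (V_up−V_dn)/(S_up−S_dn) = (47.9000−11.4400)/(154.8000−95.4600) = 0.6144. V = [p*·47.9000 + (1−p*)·11.4400]/1.02 = 32.9736. B = V − Δ·S = -46.2873.
Self-financing check: at every node Δ·S+B equals the discounted successor values.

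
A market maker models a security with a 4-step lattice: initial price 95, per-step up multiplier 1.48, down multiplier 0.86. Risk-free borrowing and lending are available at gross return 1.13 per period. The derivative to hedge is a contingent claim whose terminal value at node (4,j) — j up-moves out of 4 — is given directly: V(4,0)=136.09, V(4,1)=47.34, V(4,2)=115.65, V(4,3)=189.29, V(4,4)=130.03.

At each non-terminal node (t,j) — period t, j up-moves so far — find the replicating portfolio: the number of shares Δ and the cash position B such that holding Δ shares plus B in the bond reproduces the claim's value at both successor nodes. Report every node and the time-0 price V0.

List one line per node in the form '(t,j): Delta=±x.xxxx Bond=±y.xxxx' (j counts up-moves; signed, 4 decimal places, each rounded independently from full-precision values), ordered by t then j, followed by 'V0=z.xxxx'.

(0,0): Delta=0.3675 Bond=32.9034
(1,0): Delta=0.2979 Bond=42.8646
(1,1): Delta=0.4199 Bond=29.8131
(2,0): Delta=-0.4135 Bond=98.4198
(2,1): Delta=0.8338 Bond=-16.3555
(2,2): Delta=0.1081 Bond=98.5610
(3,0): Delta=-2.3690 Bond=229.3760
(3,1): Delta=1.0595 Bond=-41.9580
(3,2): Delta=0.6637 Bond=11.9506
(3,3): Delta=-0.3104 Bond=240.2561
V0=67.8144

Risk-neutral probability p* = (R−d)/(u−d) = (1.13−0.86)/(1.48−0.86) = 0.4355.
At expiry t=4: V(4,0)=136.0900, V(4,1)=47.3400, V(4,2)=115.6500, V(4,3)=189.2900, V(4,4)=130.0300
Node (3,0) S=60.4253: V=(p*·47.3400+(1−p*)·136.0900)/1.13=86.2308; Δ=(47.3400−136.0900)/(89.4295−51.9658)=-2.3690; B=V−Δ·S=229.3760
Node (3,1) S=103.9878: V=(p*·115.6500+(1−p*)·47.3400)/1.13=68.2194; Δ=(115.6500−47.3400)/(153.9019−89.4295)=1.0595; B=V−Δ·S=-41.9580
Node (3,2) S=178.9557: V=(p*·189.2900+(1−p*)·115.6500)/1.13=130.7248; Δ=(189.2900−115.6500)/(264.8544−153.9019)=0.6637; B=V−Δ·S=11.9506
Node (3,3) S=307.9702: V=(p*·130.0300+(1−p*)·189.2900)/1.13=144.6754; Δ=(130.0300−189.2900)/(455.7960−264.8544)=-0.3104; B=V−Δ·S=240.2561
Node (2,0) S=70.2620: V=(p*·68.2194+(1−p*)·86.2308)/1.13=69.3691; Δ=(68.2194−86.2308)/(103.9878−60.4253)=-0.4135; B=V−Δ·S=98.4198
Node (2,1) S=120.9160: V=(p*·130.7248+(1−p*)·68.2194)/1.13=84.4597; Δ=(130.7248−68.2194)/(178.9557−103.9878)=0.8338; B=V−Δ·S=-16.3555
Node (2,2) S=208.0880: V=(p*·144.6754+(1−p*)·130.7248)/1.13=121.0620; Δ=(144.6754−130.7248)/(307.9702−178.9557)=0.1081; B=V−Δ·S=98.5610
Node (1,0) S=81.7000: V=(p*·84.4597+(1−p*)·69.3691)/1.13=67.2043; Δ=(84.4597−69.3691)/(120.9160−70.2620)=0.2979; B=V−Δ·S=42.8646
Node (1,1) S=140.6000: V=(p*·121.0620+(1−p*)·84.4597)/1.13=88.8491; Δ=(121.0620−84.4597)/(208.0880−120.9160)=0.4199; B=V−Δ·S=29.8131
Node (0,0) S=95.0000: V=(p*·88.8491+(1−p*)·67.2043)/1.13=67.8144; Δ=(88.8491−67.2043)/(140.6000−81.7000)=0.3675; B=V−Δ·S=32.9034
Root portfolio cost Δ·95+B reproduces V0=67.8144.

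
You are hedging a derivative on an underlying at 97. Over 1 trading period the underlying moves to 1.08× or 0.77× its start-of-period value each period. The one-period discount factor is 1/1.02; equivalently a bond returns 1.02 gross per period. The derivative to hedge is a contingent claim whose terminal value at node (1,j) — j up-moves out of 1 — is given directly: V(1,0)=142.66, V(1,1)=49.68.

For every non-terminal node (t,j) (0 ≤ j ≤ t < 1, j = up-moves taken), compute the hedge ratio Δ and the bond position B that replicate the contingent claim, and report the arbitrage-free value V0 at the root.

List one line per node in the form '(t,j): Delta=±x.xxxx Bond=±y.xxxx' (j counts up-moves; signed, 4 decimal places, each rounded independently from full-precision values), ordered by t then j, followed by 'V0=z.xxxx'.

(0,0): Delta=-3.0921 Bond=366.2846
V0=66.3491

Risk-neutral probability p* = (R−d)/(u−d) = (1.02−0.77)/(1.08−0.77) = 0.8065.
At expiry t=1: V(1,0)=142.6600, V(1,1)=49.6800
(0,0): S=97.0000. Δ = (V_up−V_dn)/(S_up−S_dn) = (49.6800−142.6600)/(104.7600−74.6900) = -3.0921. V = [p*·49.6800 + (1−p*)·142.6600]/1.02 = 66.3491. B = V − Δ·S = 366.2846.
The time-0 hedge costs 66.3491, which is the no-arbitrage price.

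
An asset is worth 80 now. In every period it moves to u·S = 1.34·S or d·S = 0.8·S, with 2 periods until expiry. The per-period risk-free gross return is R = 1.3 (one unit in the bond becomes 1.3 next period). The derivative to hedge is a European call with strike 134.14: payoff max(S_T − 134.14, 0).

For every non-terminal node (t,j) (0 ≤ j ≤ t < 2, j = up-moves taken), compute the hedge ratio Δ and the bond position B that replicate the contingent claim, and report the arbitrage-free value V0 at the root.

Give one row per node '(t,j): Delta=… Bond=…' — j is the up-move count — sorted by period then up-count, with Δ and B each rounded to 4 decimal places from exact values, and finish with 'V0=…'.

(0,0): Delta=0.1568 Bond=-7.7175
(1,0): Delta=0.0000 Bond=0.0000
(1,1): Delta=0.1642 Bond=-10.8353
V0=4.8234

Risk-neutral probability p* = (R−d)/(u−d) = (1.3−0.8)/(1.34−0.8) = 0.9259.
At expiry t=2: V(2,0)=0.0000, V(2,1)=0.0000, V(2,2)=9.5080
  t=1,j=0: stock 64.0000 → up 85.7600 (V=0.0000), down 51.2000 (V=0.0000). Price 0.0000; hedge Δ=0.0000, bond B=0.0000.
  t=1,j=1: stock 107.2000 → up 143.6480 (V=9.5080), down 85.7600 (V=0.0000). Price 6.7721; hedge Δ=0.1642, bond B=-10.8353.
  t=0,j=0: stock 80.0000 → up 107.2000 (V=6.7721), down 64.0000 (V=0.0000). Price 4.8234; hedge Δ=0.1568, bond B=-7.7175.
Self-financing check: at every node Δ·S+B equals the discounted successor values.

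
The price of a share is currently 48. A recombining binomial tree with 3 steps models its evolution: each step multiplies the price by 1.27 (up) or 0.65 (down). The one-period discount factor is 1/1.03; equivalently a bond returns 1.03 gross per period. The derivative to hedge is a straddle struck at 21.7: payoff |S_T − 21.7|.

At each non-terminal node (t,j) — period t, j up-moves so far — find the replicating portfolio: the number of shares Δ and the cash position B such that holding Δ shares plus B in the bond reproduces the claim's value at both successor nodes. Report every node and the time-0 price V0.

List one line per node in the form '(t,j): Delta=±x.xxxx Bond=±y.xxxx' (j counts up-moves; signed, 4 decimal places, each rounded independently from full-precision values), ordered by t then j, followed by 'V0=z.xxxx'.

(0,0): Delta=0.9191 Bond=-15.0733
(1,0): Delta=0.6690 Bond=-7.7215
(1,1): Delta=1.0000 Bond=-20.4543
(2,0): Delta=-0.3549 Bond=12.8120
(2,1): Delta=1.0000 Bond=-21.0680
(2,2): Delta=1.0000 Bond=-21.0680
V0=29.0457

Risk-neutral probability p* = (R−d)/(u−d) = (1.03−0.65)/(1.27−0.65) = 0.6129.
Terminal values V(3,·): V(3,0)=8.5180, V(3,1)=4.0556, V(3,2)=28.6225, V(3,3)=76.6224
  t=2,j=0: stock 20.2800 → up 25.7556 (V=4.0556), down 13.1820 (V=8.5180). Price 5.6145; hedge Δ=-0.3549, bond B=12.8120.
  t=2,j=1: stock 39.6240 → up 50.3225 (V=28.6225), down 25.7556 (V=4.0556). Price 18.5560; hedge Δ=1.0000, bond B=-21.0680.
  t=2,j=2: stock 77.4192 → up 98.3224 (V=76.6224), down 50.3225 (V=28.6225). Price 56.3512; hedge Δ=1.0000, bond B=-21.0680.
  t=1,j=0: stock 31.2000 → up 39.6240 (V=18.5560), down 20.2800 (V=5.6145). Price 13.1519; hedge Δ=0.6690, bond B=-7.7215.
  t=1,j=1: stock 60.9600 → up 77.4192 (V=56.3512), down 39.6240 (V=18.5560). Price 40.5057; hedge Δ=1.0000, bond B=-20.4543.
  t=0,j=0: stock 48.0000 → up 60.9600 (V=40.5057), down 31.2000 (V=13.1519). Price 29.0457; hedge Δ=0.9191, bond B=-15.0733.
Root portfolio cost Δ·48+B reproduces V0=29.0457.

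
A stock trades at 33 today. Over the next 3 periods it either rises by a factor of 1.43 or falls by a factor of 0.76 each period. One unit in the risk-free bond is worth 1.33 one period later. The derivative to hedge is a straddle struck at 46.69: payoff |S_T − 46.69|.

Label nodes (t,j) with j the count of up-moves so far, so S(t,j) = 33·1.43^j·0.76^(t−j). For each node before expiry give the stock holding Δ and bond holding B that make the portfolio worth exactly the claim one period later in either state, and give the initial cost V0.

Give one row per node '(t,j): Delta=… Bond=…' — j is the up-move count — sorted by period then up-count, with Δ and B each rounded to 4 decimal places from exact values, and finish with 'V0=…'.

(0,0): Delta=0.7331 Bond=-10.0073
(1,0): Delta=-0.6501 Bond=21.3801
(1,1): Delta=0.8621 Bond=-19.3956
(2,0): Delta=-1.0000 Bond=35.1053
(2,1): Delta=-0.6175 Bond=27.2654
(2,2): Delta=1.0000 Bond=-35.1053
V0=14.1845

No-arbitrage ⇒ martingale measure with p* = (R−d)/(u−d) = 0.8507.
Payoff layer (t=3): V(3,0)=32.2038, V(3,1)=19.4331, V(3,2)=4.5961, V(3,3)=49.8088
  t=2,j=0: stock 19.0608 → up 27.2569 (V=19.4331), down 14.4862 (V=32.2038). Price 16.0445; hedge Δ=-1.0000, bond B=35.1053.
  t=2,j=1: stock 35.8644 → up 51.2861 (V=4.5961), down 27.2569 (V=19.4331). Price 5.1207; hedge Δ=-0.6175, bond B=27.2654.
  t=2,j=2: stock 67.4817 → up 96.4988 (V=49.8088), down 51.2861 (V=4.5961). Price 32.3764; hedge Δ=1.0000, bond B=-35.1053.
  t=1,j=0: stock 25.0800 → up 35.8644 (V=5.1207), down 19.0608 (V=16.0445). Price 5.0760; hedge Δ=-0.6501, bond B=21.3801.
  t=1,j=1: stock 47.1900 → up 67.4817 (V=32.3764), down 35.8644 (V=5.1207). Price 21.2845; hedge Δ=0.8621, bond B=-19.3956.
  t=0,j=0: stock 33.0000 → up 47.1900 (V=21.2845), down 25.0800 (V=5.0760). Price 14.1845; hedge Δ=0.7331, bond B=-10.0073.
The time-0 hedge costs 14.1845, which is the no-arbitrage price.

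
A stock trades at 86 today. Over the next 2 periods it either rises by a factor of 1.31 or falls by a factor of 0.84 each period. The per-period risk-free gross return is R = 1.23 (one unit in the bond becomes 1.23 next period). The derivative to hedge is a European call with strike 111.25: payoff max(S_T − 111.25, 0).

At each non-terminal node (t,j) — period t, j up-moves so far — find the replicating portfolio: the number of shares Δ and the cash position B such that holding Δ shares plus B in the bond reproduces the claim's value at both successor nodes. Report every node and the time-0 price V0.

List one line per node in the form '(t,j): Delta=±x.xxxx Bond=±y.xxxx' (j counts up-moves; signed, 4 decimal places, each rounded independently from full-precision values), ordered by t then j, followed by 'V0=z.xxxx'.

(0,0): Delta=0.6064 Bond=-35.6171
(1,0): Delta=0.0000 Bond=0.0000
(1,1): Delta=0.6862 Bond=-52.7955
V0=16.5365

Since d<R<u, set p* = (R−d)/(u−d) = 0.8298; price each node as the discounted p*-expectation of its children.
Terminal payoffs: V(2,0)=0.0000, V(2,1)=0.0000, V(2,2)=36.3346
(1,0): S=72.2400. Δ = (V_up−V_dn)/(S_up−S_dn) = (0.0000−0.0000)/(94.6344−60.6816) = 0.0000. V = [p*·0.0000 + (1−p*)·0.0000]/1.23 = 0.0000. B = V − Δ·S = 0.0000.
(1,1): S=112.6600. Δ = (V_up−V_dn)/(S_up−S_dn) = (36.3346−0.0000)/(147.5846−94.6344) = 0.6862. V = [p*·36.3346 + (1−p*)·0.0000]/1.23 = 24.5122. B = V − Δ·S = -52.7955.
(0,0): S=86.0000. Δ = (V_up−V_dn)/(S_up−S_dn) = (24.5122−0.0000)/(112.6600−72.2400) = 0.6064. V = [p*·24.5122 + (1−p*)·0.0000]/1.23 = 16.5365. B = V − Δ·S = -35.6171.
Check: Δ(0,0)·S0 + B(0,0) = 16.5365 = V0.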